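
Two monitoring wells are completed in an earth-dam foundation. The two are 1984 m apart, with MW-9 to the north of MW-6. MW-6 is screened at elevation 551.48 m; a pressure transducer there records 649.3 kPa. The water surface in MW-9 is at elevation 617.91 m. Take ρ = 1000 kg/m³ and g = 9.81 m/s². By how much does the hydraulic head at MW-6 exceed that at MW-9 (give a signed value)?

Pressure head at MW-6: ψ = P/(ρg) = 649.3×1000 / (1000 × 9.81) = 66.19 m.
Total head at MW-6: h = z + ψ = 551.48 + 66.19 = 617.67 m.
Total head at MW-9: h = 617.91 m (water level in the piezometer is the total head).
Head difference: h(MW-6) − h(MW-9) = 617.67 − 617.91 = -0.24 m.

Δh ≈ -0.24 m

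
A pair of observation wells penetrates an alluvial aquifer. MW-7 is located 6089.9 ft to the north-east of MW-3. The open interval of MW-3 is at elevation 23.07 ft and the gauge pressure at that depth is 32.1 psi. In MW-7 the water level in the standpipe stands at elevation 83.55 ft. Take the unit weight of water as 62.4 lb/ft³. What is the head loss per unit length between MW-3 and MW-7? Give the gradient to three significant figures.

i ≈ 0.00223 ft/ft

Pressure head at MW-3: ψ = 144·P/γ = 144 × 32.1 / 62.4 = 74.08 ft.
Total head at MW-3: h = z + ψ = 23.07 + 74.08 = 97.15 ft.
Total head at MW-7: h = 83.55 ft (water level in the piezometer is the total head).
Head difference: h(MW-3) − h(MW-7) = 97.15 − 83.55 = 13.60 ft.
Hydraulic gradient: i = |Δh| / L = 13.60 / 6089.9 = 0.00223.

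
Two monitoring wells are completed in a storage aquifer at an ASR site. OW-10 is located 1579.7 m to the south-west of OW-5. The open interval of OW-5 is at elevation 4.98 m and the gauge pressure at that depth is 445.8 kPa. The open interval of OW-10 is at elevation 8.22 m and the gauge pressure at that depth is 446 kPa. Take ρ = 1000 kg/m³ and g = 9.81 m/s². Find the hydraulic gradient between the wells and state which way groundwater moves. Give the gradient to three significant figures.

Pressure head at OW-5: ψ = P/(ρg) = 445.8×1000 / (1000 × 9.81) = 45.44 m.
Total head at OW-5: h = z + ψ = 4.98 + 45.44 = 50.42 m.
Pressure head at OW-10: ψ = P/(ρg) = 446×1000 / (1000 × 9.81) = 45.46 m.
Total head at OW-10: h = z + ψ = 8.22 + 45.46 = 53.68 m.
Head difference: h(OW-5) − h(OW-10) = 50.42 − 53.68 = -3.26 m.
Hydraulic gradient: i = |Δh| / L = 3.26 / 1579.7 = 0.00206.
Flow is from higher to lower head: from OW-10 toward OW-5, i.e. toward the north-east.

i ≈ 0.00206; groundwater flows toward the north-east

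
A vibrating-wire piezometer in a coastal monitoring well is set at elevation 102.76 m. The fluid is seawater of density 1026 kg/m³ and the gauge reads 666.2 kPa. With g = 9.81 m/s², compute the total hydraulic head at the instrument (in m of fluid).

ψ = P/(ρg) = 666.2×1000 / (1026 × 9.81) = 66.19 m.
h = z + ψ = 102.76 + 66.19 = 168.95 m.

h ≈ 168.95 m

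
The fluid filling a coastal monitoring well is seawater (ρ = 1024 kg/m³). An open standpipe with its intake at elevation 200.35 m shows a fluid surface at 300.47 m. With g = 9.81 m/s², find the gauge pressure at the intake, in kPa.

P ≈ 1010 kPa

Pressure head ψ = h − z = 300.47 − 200.35 = 100.12 m.
P = ρgψ = 1024 × 9.81 × 100.12 = 1005749 Pa ≈ 1010 kPa.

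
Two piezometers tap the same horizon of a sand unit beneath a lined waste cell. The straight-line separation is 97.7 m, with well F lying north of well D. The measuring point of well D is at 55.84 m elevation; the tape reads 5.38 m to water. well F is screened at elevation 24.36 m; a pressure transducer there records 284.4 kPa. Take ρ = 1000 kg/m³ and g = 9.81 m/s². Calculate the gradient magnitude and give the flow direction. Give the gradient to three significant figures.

i ≈ 0.0296; groundwater flows toward the south

Total head at well D: h = 55.84 − 5.38 = 50.46 m.
Pressure head at well F: ψ = P/(ρg) = 284.4×1000 / (1000 × 9.81) = 28.99 m.
Total head at well F: h = z + ψ = 24.36 + 28.99 = 53.35 m.
Head difference: h(well D) − h(well F) = 50.46 − 53.35 = -2.89 m.
Hydraulic gradient: i = |Δh| / L = 2.89 / 97.7 = 0.0296.
Flow is from higher to lower head: from well F toward well D, i.e. toward the south.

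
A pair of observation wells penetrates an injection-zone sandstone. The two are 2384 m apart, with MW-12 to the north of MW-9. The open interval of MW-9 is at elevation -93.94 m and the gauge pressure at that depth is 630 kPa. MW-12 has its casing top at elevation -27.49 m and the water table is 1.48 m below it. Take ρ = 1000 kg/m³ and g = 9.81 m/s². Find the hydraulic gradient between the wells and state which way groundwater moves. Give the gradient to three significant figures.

i ≈ 0.000315; groundwater flows toward the south

Pressure head at MW-9: ψ = P/(ρg) = 630×1000 / (1000 × 9.81) = 64.22 m.
Total head at MW-9: h = z + ψ = -93.94 + 64.22 = -29.72 m.
Total head at MW-12: h = -27.49 − 1.48 = -28.97 m.
Head difference: h(MW-9) − h(MW-12) = -29.72 − (-28.97) = -0.75 m.
Hydraulic gradient: i = |Δh| / L = 0.75 / 2384 = 0.000315.
Flow is from higher to lower head: from MW-12 toward MW-9, i.e. toward the south.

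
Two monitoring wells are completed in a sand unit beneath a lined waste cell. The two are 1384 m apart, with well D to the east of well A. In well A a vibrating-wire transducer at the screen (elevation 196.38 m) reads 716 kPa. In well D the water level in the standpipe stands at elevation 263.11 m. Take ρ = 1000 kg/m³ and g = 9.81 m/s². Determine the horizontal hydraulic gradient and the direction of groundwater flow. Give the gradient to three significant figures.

Pressure head at well A: ψ = P/(ρg) = 716×1000 / (1000 × 9.81) = 72.99 m.
Total head at well A: h = z + ψ = 196.38 + 72.99 = 269.37 m.
Total head at well D: h = 263.11 m (water level in the piezometer is the total head).
Head difference: h(well A) − h(well D) = 269.37 − 263.11 = 6.26 m.
Hydraulic gradient: i = |Δh| / L = 6.26 / 1384 = 0.00452.
Flow is from higher to lower head: from well A toward well D, i.e. toward the east.

i ≈ 0.00452; groundwater flows toward the east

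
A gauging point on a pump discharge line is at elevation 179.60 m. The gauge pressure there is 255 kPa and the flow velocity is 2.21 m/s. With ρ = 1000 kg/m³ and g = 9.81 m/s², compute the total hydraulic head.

Pressure head ψ = P/(ρg) = 255×1000 / (1000 × 9.81) = 25.99 m.
Velocity head = v²/(2g) = 2.21² / (2 × 9.81) = 0.249 m.
h = z + ψ + v²/(2g) = 179.60 + 25.99 + 0.249 = 205.84 m.

h ≈ 205.84 m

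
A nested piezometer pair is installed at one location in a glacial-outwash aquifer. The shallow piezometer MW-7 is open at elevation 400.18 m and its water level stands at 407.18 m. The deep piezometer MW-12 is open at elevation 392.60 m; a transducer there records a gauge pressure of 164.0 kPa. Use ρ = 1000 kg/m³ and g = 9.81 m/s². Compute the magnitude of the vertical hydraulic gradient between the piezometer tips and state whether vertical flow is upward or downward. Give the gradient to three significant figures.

Total head at MW-7: h = 407.18 m (water level in the standpipe).
Pressure head at MW-12: ψ = P/(ρg) = 164.0×1000 / (1000 × 9.81) = 16.72 m.
Total head at MW-12: h = z + ψ = 392.60 + 16.72 = 409.32 m.
Δh = h(MW-7) − h(MW-12) = 407.18 − 409.32 = -2.14 m.
Vertical separation Δz = 400.18 − 392.60 = 7.58 m.
|i_v| = |Δh| / Δz = 2.14 / 7.58 = 0.282.
Head is higher in the deep piezometer, so vertical flow is upward (discharge condition).

|i_v| ≈ 0.282; vertical flow is upward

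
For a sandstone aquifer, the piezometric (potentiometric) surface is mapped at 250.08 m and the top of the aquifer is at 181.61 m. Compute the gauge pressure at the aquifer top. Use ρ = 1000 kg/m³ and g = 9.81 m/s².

P ≈ 672 kPa

Pressure head at the aquifer top: ψ = h − z = 250.08 − 181.61 = 68.47 m.
P = ρgψ = 1000 × 9.81 × 68.47 = 671691 Pa ≈ 672 kPa.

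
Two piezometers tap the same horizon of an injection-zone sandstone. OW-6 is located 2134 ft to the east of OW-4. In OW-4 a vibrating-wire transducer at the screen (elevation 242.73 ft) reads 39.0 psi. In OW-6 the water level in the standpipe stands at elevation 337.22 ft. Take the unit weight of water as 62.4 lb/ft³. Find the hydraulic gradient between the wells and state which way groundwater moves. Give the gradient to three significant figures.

i ≈ 0.00210; groundwater flows toward the west

Pressure head at OW-4: ψ = 144·P/γ = 144 × 39.0 / 62.4 = 90.00 ft.
Total head at OW-4: h = z + ψ = 242.73 + 90.00 = 332.73 ft.
Total head at OW-6: h = 337.22 ft (water level in the piezometer is the total head).
Head difference: h(OW-4) − h(OW-6) = 332.73 − 337.22 = -4.49 ft.
Hydraulic gradient: i = |Δh| / L = 4.49 / 2134 = 0.00210.
Flow is from higher to lower head: from OW-6 toward OW-4, i.e. toward the west.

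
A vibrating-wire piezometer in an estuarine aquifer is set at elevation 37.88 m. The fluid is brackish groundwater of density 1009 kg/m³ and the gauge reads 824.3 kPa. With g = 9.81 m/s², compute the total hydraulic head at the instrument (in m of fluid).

h ≈ 121.16 m

ψ = P/(ρg) = 824.3×1000 / (1009 × 9.81) = 83.28 m.
h = z + ψ = 37.88 + 83.28 = 121.16 m.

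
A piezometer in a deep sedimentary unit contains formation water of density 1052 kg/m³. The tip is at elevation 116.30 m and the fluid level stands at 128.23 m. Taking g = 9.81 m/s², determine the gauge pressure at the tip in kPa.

Pressure head ψ = h − z = 128.23 − 116.30 = 11.93 m.
P = ρgψ = 1052 × 9.81 × 11.93 = 123119 Pa ≈ 123 kPa.

P ≈ 123 kPa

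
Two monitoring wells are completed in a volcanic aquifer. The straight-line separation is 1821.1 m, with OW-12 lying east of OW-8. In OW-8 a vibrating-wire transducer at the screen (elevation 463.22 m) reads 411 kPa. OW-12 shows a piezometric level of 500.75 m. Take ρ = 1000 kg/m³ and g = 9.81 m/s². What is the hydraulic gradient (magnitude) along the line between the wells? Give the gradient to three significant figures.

Pressure head at OW-8: ψ = P/(ρg) = 411×1000 / (1000 × 9.81) = 41.90 m.
Total head at OW-8: h = z + ψ = 463.22 + 41.90 = 505.12 m.
Total head at OW-12: h = 500.75 m (water level in the piezometer is the total head).
Head difference: h(OW-8) − h(OW-12) = 505.12 − 500.75 = 4.37 m.
Hydraulic gradient: i = |Δh| / L = 4.37 / 1821.1 = 0.00240.

i ≈ 0.00240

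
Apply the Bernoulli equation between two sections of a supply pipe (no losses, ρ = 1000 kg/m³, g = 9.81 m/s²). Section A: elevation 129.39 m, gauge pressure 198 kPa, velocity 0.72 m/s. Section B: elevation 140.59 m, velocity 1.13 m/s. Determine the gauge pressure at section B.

Pressure head at A: ψ₁ = P₁/(ρg) = 198×1000 / (1000 × 9.81) = 20.18 m.
Velocity heads: v₁²/2g = 0.72²/19.62 = 0.026 m; v₂²/2g = 1.13²/19.62 = 0.065 m.
Total head H = z₁ + ψ₁ + v₁²/2g = 129.39 + 20.18 + 0.026 = 149.60 m.
ψ₂ = H − z₂ − v₂²/2g = 149.60 − 140.59 − 0.065 = 8.94 m.
P₂ = ρgψ₂ = 1000 × 9.81 × 8.94 ≈ 87.7 kPa.

P₂ ≈ 87.7 kPa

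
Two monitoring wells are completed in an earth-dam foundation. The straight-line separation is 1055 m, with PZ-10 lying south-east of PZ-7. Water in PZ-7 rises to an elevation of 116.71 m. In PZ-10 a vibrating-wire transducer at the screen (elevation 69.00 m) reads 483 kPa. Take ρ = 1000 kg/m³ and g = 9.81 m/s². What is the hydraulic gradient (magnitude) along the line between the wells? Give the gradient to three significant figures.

Total head at PZ-7: h = 116.71 m (water level in the piezometer is the total head).
Pressure head at PZ-10: ψ = P/(ρg) = 483×1000 / (1000 × 9.81) = 49.24 m.
Total head at PZ-10: h = z + ψ = 69.00 + 49.24 = 118.24 m.
Head difference: h(PZ-7) − h(PZ-10) = 116.71 − 118.24 = -1.53 m.
Hydraulic gradient: i = |Δh| / L = 1.53 / 1055 = 0.00145.

i ≈ 0.00145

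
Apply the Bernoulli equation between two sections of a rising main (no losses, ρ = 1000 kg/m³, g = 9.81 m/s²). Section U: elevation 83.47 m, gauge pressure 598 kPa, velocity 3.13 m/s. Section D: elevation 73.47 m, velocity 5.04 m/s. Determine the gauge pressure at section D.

P₂ ≈ 688 kPa

Pressure head at U: ψ₁ = P₁/(ρg) = 598×1000 / (1000 × 9.81) = 60.96 m.
Velocity heads: v₁²/2g = 3.13²/19.62 = 0.499 m; v₂²/2g = 5.04²/19.62 = 1.295 m.
Total head H = z₁ + ψ₁ + v₁²/2g = 83.47 + 60.96 + 0.499 = 144.93 m.
ψ₂ = H − z₂ − v₂²/2g = 144.93 − 73.47 − 1.295 = 70.17 m.
P₂ = ρgψ₂ = 1000 × 9.81 × 70.17 ≈ 688 kPa.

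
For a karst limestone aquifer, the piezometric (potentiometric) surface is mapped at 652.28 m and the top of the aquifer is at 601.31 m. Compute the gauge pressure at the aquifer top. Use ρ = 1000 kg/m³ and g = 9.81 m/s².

P ≈ 500 kPa

Pressure head at the aquifer top: ψ = h − z = 652.28 − 601.31 = 50.97 m.
P = ρgψ = 1000 × 9.81 × 50.97 = 500016 Pa ≈ 500 kPa.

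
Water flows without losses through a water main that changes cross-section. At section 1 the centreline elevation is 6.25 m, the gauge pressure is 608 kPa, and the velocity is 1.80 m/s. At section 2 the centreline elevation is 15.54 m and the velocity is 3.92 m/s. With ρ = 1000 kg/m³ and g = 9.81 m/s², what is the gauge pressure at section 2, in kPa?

P₂ ≈ 511 kPa

Pressure head at 1: ψ₁ = P₁/(ρg) = 608×1000 / (1000 × 9.81) = 61.98 m.
Velocity heads: v₁²/2g = 1.80²/19.62 = 0.165 m; v₂²/2g = 3.92²/19.62 = 0.783 m.
Total head H = z₁ + ψ₁ + v₁²/2g = 6.25 + 61.98 + 0.165 = 68.39 m.
ψ₂ = H − z₂ − v₂²/2g = 68.39 − 15.54 − 0.783 = 52.07 m.
P₂ = ρgψ₂ = 1000 × 9.81 × 52.07 ≈ 511 kPa.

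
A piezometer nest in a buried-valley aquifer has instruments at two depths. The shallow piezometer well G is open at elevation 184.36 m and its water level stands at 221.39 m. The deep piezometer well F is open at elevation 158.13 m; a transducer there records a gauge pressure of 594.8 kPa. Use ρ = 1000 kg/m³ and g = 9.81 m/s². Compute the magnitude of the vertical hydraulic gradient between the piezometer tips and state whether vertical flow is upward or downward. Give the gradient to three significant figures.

|i_v| ≈ 0.100; vertical flow is downward

Total head at well G: h = 221.39 m (water level in the standpipe).
Pressure head at well F: ψ = P/(ρg) = 594.8×1000 / (1000 × 9.81) = 60.63 m.
Total head at well F: h = z + ψ = 158.13 + 60.63 = 218.76 m.
Δh = h(well G) − h(well F) = 221.39 − 218.76 = 2.63 m.
Vertical separation Δz = 184.36 − 158.13 = 26.23 m.
|i_v| = |Δh| / Δz = 2.63 / 26.23 = 0.100.
Head is higher in the shallow piezometer, so vertical flow is downward (recharge condition).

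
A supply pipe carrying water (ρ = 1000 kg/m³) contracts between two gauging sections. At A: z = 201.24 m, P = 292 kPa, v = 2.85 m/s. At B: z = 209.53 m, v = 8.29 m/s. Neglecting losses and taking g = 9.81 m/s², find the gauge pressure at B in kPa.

Pressure head at A: ψ₁ = P₁/(ρg) = 292×1000 / (1000 × 9.81) = 29.77 m.
Velocity heads: v₁²/2g = 2.85²/19.62 = 0.414 m; v₂²/2g = 8.29²/19.62 = 3.503 m.
Total head H = z₁ + ψ₁ + v₁²/2g = 201.24 + 29.77 + 0.414 = 231.42 m.
ψ₂ = H − z₂ − v₂²/2g = 231.42 − 209.53 − 3.503 = 18.39 m.
P₂ = ρgψ₂ = 1000 × 9.81 × 18.39 ≈ 180 kPa.

P₂ ≈ 180 kPa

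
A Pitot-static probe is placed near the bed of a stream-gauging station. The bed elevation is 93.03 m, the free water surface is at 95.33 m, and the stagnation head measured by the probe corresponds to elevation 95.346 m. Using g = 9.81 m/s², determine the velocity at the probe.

v ≈ 0.560 m/s

Near the bed, under hydrostatic conditions, the piezometric head (z + ψ) equals the free-surface elevation, 95.33 m.
Velocity head = total − piezometric = 95.346 − 95.33 = 0.016 m.
v = √(2g·h_v) = √(2 × 9.81 × 0.016) = 0.560 m/s.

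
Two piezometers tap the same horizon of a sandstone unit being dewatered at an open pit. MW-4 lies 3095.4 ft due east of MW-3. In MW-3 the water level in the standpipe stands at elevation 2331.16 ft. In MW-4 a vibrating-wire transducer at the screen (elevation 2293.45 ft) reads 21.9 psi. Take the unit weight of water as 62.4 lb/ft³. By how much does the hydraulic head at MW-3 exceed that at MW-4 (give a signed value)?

Δh ≈ -12.83 ft

Total head at MW-3: h = 2331.16 ft (water level in the piezometer is the total head).
Pressure head at MW-4: ψ = 144·P/γ = 144 × 21.9 / 62.4 = 50.54 ft.
Total head at MW-4: h = z + ψ = 2293.45 + 50.54 = 2343.99 ft.
Head difference: h(MW-3) − h(MW-4) = 2331.16 − 2343.99 = -12.83 ft.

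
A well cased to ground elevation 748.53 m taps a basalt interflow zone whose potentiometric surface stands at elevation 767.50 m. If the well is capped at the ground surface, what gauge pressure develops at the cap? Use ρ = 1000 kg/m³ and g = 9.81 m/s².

Head above the cap: Δh = 767.50 − 748.53 = 18.97 m.
P = ρgΔh = 1000 × 9.81 × 18.97 = 186096 Pa ≈ 186 kPa.

P ≈ 186 kPa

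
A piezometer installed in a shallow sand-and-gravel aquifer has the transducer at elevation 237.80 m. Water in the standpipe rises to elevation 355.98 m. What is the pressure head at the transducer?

Total head h = 355.98 m (the water-surface elevation in the piezometer).
Pressure head ψ = h − z = 355.98 − 237.80 = 118.18 m.

ψ ≈ 118.18 m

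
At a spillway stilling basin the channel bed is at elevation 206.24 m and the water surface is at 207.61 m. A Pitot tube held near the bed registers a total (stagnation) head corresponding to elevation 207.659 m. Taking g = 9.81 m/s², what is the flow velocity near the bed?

Near the bed, under hydrostatic conditions, the piezometric head (z + ψ) equals the free-surface elevation, 207.61 m.
Velocity head = total − piezometric = 207.659 − 207.61 = 0.049 m.
v = √(2g·h_v) = √(2 × 9.81 × 0.049) = 0.980 m/s.

v ≈ 0.980 m/s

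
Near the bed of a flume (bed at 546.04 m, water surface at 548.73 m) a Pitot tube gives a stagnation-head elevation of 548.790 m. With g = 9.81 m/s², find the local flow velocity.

Near the bed, under hydrostatic conditions, the piezometric head (z + ψ) equals the free-surface elevation, 548.73 m.
Velocity head = total − piezometric = 548.790 − 548.73 = 0.060 m.
v = √(2g·h_v) = √(2 × 9.81 × 0.060) = 1.08 m/s.

v ≈ 1.08 m/s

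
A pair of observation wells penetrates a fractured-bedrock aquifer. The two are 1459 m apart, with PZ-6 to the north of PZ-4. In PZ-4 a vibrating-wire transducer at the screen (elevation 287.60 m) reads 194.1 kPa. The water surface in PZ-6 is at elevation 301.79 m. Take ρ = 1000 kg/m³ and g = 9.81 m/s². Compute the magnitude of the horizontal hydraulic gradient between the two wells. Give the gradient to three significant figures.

i ≈ 0.00384

Pressure head at PZ-4: ψ = P/(ρg) = 194.1×1000 / (1000 × 9.81) = 19.79 m.
Total head at PZ-4: h = z + ψ = 287.60 + 19.79 = 307.39 m.
Total head at PZ-6: h = 301.79 m (water level in the piezometer is the total head).
Head difference: h(PZ-4) − h(PZ-6) = 307.39 − 301.79 = 5.60 m.
Hydraulic gradient: i = |Δh| / L = 5.60 / 1459 = 0.00384.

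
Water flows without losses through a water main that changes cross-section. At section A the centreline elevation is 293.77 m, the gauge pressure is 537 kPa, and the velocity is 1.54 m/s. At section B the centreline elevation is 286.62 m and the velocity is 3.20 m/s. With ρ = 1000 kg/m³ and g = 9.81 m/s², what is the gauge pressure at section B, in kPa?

Pressure head at A: ψ₁ = P₁/(ρg) = 537×1000 / (1000 × 9.81) = 54.74 m.
Velocity heads: v₁²/2g = 1.54²/19.62 = 0.121 m; v₂²/2g = 3.20²/19.62 = 0.522 m.
Total head H = z₁ + ψ₁ + v₁²/2g = 293.77 + 54.74 + 0.121 = 348.63 m.
ψ₂ = H − z₂ − v₂²/2g = 348.63 − 286.62 − 0.522 = 61.49 m.
P₂ = ρgψ₂ = 1000 × 9.81 × 61.49 ≈ 603 kPa.

P₂ ≈ 603 kPa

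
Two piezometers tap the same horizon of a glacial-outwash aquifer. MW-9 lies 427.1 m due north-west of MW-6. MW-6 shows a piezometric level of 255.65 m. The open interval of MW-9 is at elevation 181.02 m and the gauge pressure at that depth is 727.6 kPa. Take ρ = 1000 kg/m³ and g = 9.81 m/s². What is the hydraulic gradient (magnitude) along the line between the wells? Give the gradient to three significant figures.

Total head at MW-6: h = 255.65 m (water level in the piezometer is the total head).
Pressure head at MW-9: ψ = P/(ρg) = 727.6×1000 / (1000 × 9.81) = 74.17 m.
Total head at MW-9: h = z + ψ = 181.02 + 74.17 = 255.19 m.
Head difference: h(MW-6) − h(MW-9) = 255.65 − 255.19 = 0.46 m.
Hydraulic gradient: i = |Δh| / L = 0.46 / 427.1 = 0.00108.

i ≈ 0.00108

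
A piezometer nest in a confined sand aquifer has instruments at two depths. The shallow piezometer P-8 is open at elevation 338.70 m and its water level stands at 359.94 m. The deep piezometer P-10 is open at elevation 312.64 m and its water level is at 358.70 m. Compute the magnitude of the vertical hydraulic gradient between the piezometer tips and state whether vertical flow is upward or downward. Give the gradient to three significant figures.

|i_v| ≈ 0.0476; vertical flow is downward

Total head at P-8: h = 359.94 m (water level in the standpipe).
Total head at P-10: h = 358.70 m.
Δh = h(P-8) − h(P-10) = 359.94 − 358.70 = 1.24 m.
Vertical separation Δz = 338.70 − 312.64 = 26.06 m.
|i_v| = |Δh| / Δz = 1.24 / 26.06 = 0.0476.
Head is higher in the shallow piezometer, so vertical flow is downward (recharge condition).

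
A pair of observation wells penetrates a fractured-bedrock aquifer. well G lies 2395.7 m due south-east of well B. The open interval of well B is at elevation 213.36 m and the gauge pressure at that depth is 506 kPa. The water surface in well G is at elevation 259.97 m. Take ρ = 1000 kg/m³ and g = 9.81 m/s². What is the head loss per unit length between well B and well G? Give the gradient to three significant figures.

i ≈ 0.00207 m/m

Pressure head at well B: ψ = P/(ρg) = 506×1000 / (1000 × 9.81) = 51.58 m.
Total head at well B: h = z + ψ = 213.36 + 51.58 = 264.94 m.
Total head at well G: h = 259.97 m (water level in the piezometer is the total head).
Head difference: h(well B) − h(well G) = 264.94 − 259.97 = 4.97 m.
Hydraulic gradient: i = |Δh| / L = 4.97 / 2395.7 = 0.00207.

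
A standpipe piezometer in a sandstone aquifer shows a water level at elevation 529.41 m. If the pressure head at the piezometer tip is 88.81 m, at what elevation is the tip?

z = h − ψ = 529.41 − 88.81 = 440.60 m.

z ≈ 440.60 m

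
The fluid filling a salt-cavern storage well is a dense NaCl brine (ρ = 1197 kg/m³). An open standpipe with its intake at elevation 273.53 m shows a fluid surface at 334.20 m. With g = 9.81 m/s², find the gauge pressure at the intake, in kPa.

P ≈ 712 kPa

Pressure head ψ = h − z = 334.20 − 273.53 = 60.67 m.
P = ρgψ = 1197 × 9.81 × 60.67 = 712422 Pa ≈ 712 kPa.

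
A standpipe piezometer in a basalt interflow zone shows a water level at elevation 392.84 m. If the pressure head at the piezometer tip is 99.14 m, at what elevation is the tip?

z ≈ 293.70 m

z = h − ψ = 392.84 − 99.14 = 293.70 m.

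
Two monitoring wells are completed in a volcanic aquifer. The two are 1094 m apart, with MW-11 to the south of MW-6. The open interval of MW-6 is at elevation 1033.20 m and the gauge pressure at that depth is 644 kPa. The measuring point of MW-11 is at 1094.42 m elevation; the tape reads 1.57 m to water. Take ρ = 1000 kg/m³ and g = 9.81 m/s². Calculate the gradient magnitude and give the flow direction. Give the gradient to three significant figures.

i ≈ 0.00548; groundwater flows toward the south

Pressure head at MW-6: ψ = P/(ρg) = 644×1000 / (1000 × 9.81) = 65.65 m.
Total head at MW-6: h = z + ψ = 1033.20 + 65.65 = 1098.85 m.
Total head at MW-11: h = 1094.42 − 1.57 = 1092.85 m.
Head difference: h(MW-6) − h(MW-11) = 1098.85 − 1092.85 = 6.00 m.
Hydraulic gradient: i = |Δh| / L = 6.00 / 1094 = 0.00548.
Flow is from higher to lower head: from MW-6 toward MW-11, i.e. toward the south.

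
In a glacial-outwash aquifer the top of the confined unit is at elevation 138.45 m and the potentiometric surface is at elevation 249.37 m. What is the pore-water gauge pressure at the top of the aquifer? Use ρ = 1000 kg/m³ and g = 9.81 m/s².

P ≈ 1090 kPa

Pressure head at the aquifer top: ψ = h − z = 249.37 − 138.45 = 110.92 m.
P = ρgψ = 1000 × 9.81 × 110.92 = 1088125 Pa ≈ 1090 kPa.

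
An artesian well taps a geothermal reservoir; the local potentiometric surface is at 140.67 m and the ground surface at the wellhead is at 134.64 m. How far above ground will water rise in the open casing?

≈ 6.03 m above ground

Water rises to the potentiometric surface, so the rise above ground = 140.67 − 134.64 = 6.03 m.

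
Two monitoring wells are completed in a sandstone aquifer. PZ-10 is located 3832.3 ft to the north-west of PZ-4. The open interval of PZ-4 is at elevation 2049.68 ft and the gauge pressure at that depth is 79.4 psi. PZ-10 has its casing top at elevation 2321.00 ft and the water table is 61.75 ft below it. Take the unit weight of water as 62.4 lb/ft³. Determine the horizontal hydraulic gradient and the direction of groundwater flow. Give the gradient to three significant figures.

Pressure head at PZ-4: ψ = 144·P/γ = 144 × 79.4 / 62.4 = 183.23 ft.
Total head at PZ-4: h = z + ψ = 2049.68 + 183.23 = 2232.91 ft.
Total head at PZ-10: h = 2321.00 − 61.75 = 2259.25 ft.
Head difference: h(PZ-4) − h(PZ-10) = 2232.91 − 2259.25 = -26.34 ft.
Hydraulic gradient: i = |Δh| / L = 26.34 / 3832.3 = 0.00687.
Flow is from higher to lower head: from PZ-10 toward PZ-4, i.e. toward the south-east.

i ≈ 0.00687; groundwater flows toward the south-east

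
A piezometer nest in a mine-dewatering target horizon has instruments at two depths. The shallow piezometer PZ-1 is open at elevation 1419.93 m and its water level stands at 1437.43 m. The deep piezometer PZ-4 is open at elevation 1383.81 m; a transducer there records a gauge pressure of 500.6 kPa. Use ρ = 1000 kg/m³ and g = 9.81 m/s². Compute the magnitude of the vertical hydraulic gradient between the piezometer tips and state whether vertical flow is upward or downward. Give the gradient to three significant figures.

|i_v| ≈ 0.0717; vertical flow is downward

Total head at PZ-1: h = 1437.43 m (water level in the standpipe).
Pressure head at PZ-4: ψ = P/(ρg) = 500.6×1000 / (1000 × 9.81) = 51.03 m.
Total head at PZ-4: h = z + ψ = 1383.81 + 51.03 = 1434.84 m.
Δh = h(PZ-1) − h(PZ-4) = 1437.43 − 1434.84 = 2.59 m.
Vertical separation Δz = 1419.93 − 1383.81 = 36.12 m.
|i_v| = |Δh| / Δz = 2.59 / 36.12 = 0.0717.
Head is higher in the shallow piezometer, so vertical flow is downward (recharge condition).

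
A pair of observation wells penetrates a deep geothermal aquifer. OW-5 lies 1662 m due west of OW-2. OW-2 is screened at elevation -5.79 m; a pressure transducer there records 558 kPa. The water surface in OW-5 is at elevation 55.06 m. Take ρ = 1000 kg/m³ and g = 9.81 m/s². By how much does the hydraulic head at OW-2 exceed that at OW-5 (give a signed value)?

Pressure head at OW-2: ψ = P/(ρg) = 558×1000 / (1000 × 9.81) = 56.88 m.
Total head at OW-2: h = z + ψ = -5.79 + 56.88 = 51.09 m.
Total head at OW-5: h = 55.06 m (water level in the piezometer is the total head).
Head difference: h(OW-2) − h(OW-5) = 51.09 − 55.06 = -3.97 m.

Δh ≈ -3.97 m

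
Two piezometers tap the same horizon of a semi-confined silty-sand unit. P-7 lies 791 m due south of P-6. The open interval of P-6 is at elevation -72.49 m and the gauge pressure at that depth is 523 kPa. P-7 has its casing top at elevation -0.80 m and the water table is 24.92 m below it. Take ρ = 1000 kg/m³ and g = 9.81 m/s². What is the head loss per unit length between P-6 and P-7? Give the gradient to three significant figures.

Pressure head at P-6: ψ = P/(ρg) = 523×1000 / (1000 × 9.81) = 53.31 m.
Total head at P-6: h = z + ψ = -72.49 + 53.31 = -19.18 m.
Total head at P-7: h = -0.80 − 24.92 = -25.72 m.
Head difference: h(P-6) − h(P-7) = -19.18 − (-25.72) = 6.54 m.
Hydraulic gradient: i = |Δh| / L = 6.54 / 791 = 0.00827.

i ≈ 0.00827 m/m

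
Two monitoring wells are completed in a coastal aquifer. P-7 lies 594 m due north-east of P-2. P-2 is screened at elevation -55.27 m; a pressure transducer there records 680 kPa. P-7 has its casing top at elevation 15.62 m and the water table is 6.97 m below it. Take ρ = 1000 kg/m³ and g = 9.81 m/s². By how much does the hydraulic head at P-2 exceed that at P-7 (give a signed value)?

Pressure head at P-2: ψ = P/(ρg) = 680×1000 / (1000 × 9.81) = 69.32 m.
Total head at P-2: h = z + ψ = -55.27 + 69.32 = 14.05 m.
Total head at P-7: h = 15.62 − 6.97 = 8.65 m.
Head difference: h(P-2) − h(P-7) = 14.05 − 8.65 = 5.40 m.

Δh ≈ 5.40 m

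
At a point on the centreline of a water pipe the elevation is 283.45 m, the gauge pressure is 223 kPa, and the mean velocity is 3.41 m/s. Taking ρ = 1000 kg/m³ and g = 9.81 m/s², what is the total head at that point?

h ≈ 306.77 m

Pressure head ψ = P/(ρg) = 223×1000 / (1000 × 9.81) = 22.73 m.
Velocity head = v²/(2g) = 3.41² / (2 × 9.81) = 0.593 m.
h = z + ψ + v²/(2g) = 283.45 + 22.73 + 0.593 = 306.77 m.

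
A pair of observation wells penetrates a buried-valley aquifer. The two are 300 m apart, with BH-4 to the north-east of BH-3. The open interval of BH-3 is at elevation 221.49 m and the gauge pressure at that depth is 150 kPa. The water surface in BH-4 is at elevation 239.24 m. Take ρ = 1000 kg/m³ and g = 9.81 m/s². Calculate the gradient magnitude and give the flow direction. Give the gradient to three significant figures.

i ≈ 0.00820; groundwater flows toward the south-west

Pressure head at BH-3: ψ = P/(ρg) = 150×1000 / (1000 × 9.81) = 15.29 m.
Total head at BH-3: h = z + ψ = 221.49 + 15.29 = 236.78 m.
Total head at BH-4: h = 239.24 m (water level in the piezometer is the total head).
Head difference: h(BH-3) − h(BH-4) = 236.78 − 239.24 = -2.46 m.
Hydraulic gradient: i = |Δh| / L = 2.46 / 300 = 0.00820.
Flow is from higher to lower head: from BH-4 toward BH-3, i.e. toward the south-west.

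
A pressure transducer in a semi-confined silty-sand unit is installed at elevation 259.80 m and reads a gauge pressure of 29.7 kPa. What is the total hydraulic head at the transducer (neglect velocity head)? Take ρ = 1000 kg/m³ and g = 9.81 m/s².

ψ = P/(ρg) = 29.7×1000 / (1000 × 9.81) = 3.03 m.
h = z + ψ = 259.80 + 3.03 = 262.83 m.

h ≈ 262.83 m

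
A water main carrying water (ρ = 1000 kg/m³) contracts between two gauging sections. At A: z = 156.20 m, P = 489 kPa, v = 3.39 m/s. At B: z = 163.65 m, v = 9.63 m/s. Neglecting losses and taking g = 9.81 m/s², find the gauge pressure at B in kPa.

P₂ ≈ 375 kPa

Pressure head at A: ψ₁ = P₁/(ρg) = 489×1000 / (1000 × 9.81) = 49.85 m.
Velocity heads: v₁²/2g = 3.39²/19.62 = 0.586 m; v₂²/2g = 9.63²/19.62 = 4.727 m.
Total head H = z₁ + ψ₁ + v₁²/2g = 156.20 + 49.85 + 0.586 = 206.64 m.
ψ₂ = H − z₂ − v₂²/2g = 206.64 − 163.65 − 4.727 = 38.26 m.
P₂ = ρgψ₂ = 1000 × 9.81 × 38.26 ≈ 375 kPa.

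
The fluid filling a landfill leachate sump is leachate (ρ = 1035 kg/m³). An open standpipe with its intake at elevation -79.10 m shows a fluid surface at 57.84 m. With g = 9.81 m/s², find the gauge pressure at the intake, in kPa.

P ≈ 1390 kPa

Pressure head ψ = h − z = 57.84 − (-79.10) = 136.94 m.
P = ρgψ = 1035 × 9.81 × 136.94 = 1390400 Pa ≈ 1390 kPa.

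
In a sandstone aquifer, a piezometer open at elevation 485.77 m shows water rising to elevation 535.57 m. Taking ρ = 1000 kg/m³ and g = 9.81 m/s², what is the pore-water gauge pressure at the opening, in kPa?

P ≈ 489 kPa

Pressure head ψ = h − z = 535.57 − 485.77 = 49.80 m.
P = ρgψ = 1000 × 9.81 × 49.80 = 488538 Pa ≈ 489 kPa.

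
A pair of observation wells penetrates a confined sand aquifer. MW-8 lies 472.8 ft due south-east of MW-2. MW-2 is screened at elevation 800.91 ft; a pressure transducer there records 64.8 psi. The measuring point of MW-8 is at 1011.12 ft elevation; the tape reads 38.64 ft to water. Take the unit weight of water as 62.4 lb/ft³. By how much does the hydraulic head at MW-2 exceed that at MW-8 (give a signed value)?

Pressure head at MW-2: ψ = 144·P/γ = 144 × 64.8 / 62.4 = 149.54 ft.
Total head at MW-2: h = z + ψ = 800.91 + 149.54 = 950.45 ft.
Total head at MW-8: h = 1011.12 − 38.64 = 972.48 ft.
Head difference: h(MW-2) − h(MW-8) = 950.45 − 972.48 = -22.03 ft.

Δh ≈ -22.03 ft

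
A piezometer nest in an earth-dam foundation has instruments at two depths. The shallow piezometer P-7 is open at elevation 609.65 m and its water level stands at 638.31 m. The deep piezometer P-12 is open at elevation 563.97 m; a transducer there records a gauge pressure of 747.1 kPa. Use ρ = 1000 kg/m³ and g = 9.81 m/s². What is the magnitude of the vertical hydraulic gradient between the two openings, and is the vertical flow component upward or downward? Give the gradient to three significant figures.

Total head at P-7: h = 638.31 m (water level in the standpipe).
Pressure head at P-12: ψ = P/(ρg) = 747.1×1000 / (1000 × 9.81) = 76.16 m.
Total head at P-12: h = z + ψ = 563.97 + 76.16 = 640.13 m.
Δh = h(P-7) − h(P-12) = 638.31 − 640.13 = -1.82 m.
Vertical separation Δz = 609.65 − 563.97 = 45.68 m.
|i_v| = |Δh| / Δz = 1.82 / 45.68 = 0.0398.
Head is higher in the deep piezometer, so vertical flow is upward (discharge condition).

|i_v| ≈ 0.0398; vertical flow is upward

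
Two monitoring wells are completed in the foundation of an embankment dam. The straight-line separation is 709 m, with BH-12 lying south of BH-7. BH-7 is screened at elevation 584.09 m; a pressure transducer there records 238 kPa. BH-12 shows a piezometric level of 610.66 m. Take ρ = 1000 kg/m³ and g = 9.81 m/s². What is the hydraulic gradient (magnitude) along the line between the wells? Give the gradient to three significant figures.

i ≈ 0.00326

Pressure head at BH-7: ψ = P/(ρg) = 238×1000 / (1000 × 9.81) = 24.26 m.
Total head at BH-7: h = z + ψ = 584.09 + 24.26 = 608.35 m.
Total head at BH-12: h = 610.66 m (water level in the piezometer is the total head).
Head difference: h(BH-7) − h(BH-12) = 608.35 − 610.66 = -2.31 m.
Hydraulic gradient: i = |Δh| / L = 2.31 / 709 = 0.00326.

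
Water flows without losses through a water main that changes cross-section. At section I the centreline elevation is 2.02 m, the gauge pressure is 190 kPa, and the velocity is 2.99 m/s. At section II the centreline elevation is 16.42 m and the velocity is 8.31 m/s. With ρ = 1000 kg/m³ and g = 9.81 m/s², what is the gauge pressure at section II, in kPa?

P₂ ≈ 18.7 kPa

Pressure head at I: ψ₁ = P₁/(ρg) = 190×1000 / (1000 × 9.81) = 19.37 m.
Velocity heads: v₁²/2g = 2.99²/19.62 = 0.456 m; v₂²/2g = 8.31²/19.62 = 3.520 m.
Total head H = z₁ + ψ₁ + v₁²/2g = 2.02 + 19.37 + 0.456 = 21.85 m.
ψ₂ = H − z₂ − v₂²/2g = 21.85 − 16.42 − 3.520 = 1.91 m.
P₂ = ρgψ₂ = 1000 × 9.81 × 1.91 ≈ 18.7 kPa.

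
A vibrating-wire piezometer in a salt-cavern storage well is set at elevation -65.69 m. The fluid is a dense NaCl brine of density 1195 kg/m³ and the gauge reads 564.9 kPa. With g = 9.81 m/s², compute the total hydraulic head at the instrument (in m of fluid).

h ≈ -17.50 m

ψ = P/(ρg) = 564.9×1000 / (1195 × 9.81) = 48.19 m.
h = z + ψ = -65.69 + 48.19 = -17.50 m.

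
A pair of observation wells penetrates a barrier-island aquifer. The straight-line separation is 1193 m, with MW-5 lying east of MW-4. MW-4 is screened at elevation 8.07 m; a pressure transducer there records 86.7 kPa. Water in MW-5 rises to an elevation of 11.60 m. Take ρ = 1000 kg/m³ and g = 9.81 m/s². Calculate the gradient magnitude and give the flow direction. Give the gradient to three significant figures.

Pressure head at MW-4: ψ = P/(ρg) = 86.7×1000 / (1000 × 9.81) = 8.84 m.
Total head at MW-4: h = z + ψ = 8.07 + 8.84 = 16.91 m.
Total head at MW-5: h = 11.60 m (water level in the piezometer is the total head).
Head difference: h(MW-4) − h(MW-5) = 16.91 − 11.60 = 5.31 m.
Hydraulic gradient: i = |Δh| / L = 5.31 / 1193 = 0.00445.
Flow is from higher to lower head: from MW-4 toward MW-5, i.e. toward the east.

i ≈ 0.00445; groundwater flows toward the east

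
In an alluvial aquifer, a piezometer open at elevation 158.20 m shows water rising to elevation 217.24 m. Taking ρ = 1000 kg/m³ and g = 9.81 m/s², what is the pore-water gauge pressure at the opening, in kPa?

Pressure head ψ = h − z = 217.24 − 158.20 = 59.04 m.
P = ρgψ = 1000 × 9.81 × 59.04 = 579182 Pa ≈ 579 kPa.

P ≈ 579 kPa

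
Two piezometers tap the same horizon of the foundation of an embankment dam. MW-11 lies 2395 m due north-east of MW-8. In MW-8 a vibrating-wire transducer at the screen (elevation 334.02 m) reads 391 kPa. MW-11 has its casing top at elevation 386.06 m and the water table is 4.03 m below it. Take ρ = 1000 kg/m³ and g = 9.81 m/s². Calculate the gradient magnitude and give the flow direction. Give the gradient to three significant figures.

i ≈ 0.00340; groundwater flows toward the south-west

Pressure head at MW-8: ψ = P/(ρg) = 391×1000 / (1000 × 9.81) = 39.86 m.
Total head at MW-8: h = z + ψ = 334.02 + 39.86 = 373.88 m.
Total head at MW-11: h = 386.06 − 4.03 = 382.03 m.
Head difference: h(MW-8) − h(MW-11) = 373.88 − 382.03 = -8.15 m.
Hydraulic gradient: i = |Δh| / L = 8.15 / 2395 = 0.00340.
Flow is from higher to lower head: from MW-11 toward MW-8, i.e. toward the south-west.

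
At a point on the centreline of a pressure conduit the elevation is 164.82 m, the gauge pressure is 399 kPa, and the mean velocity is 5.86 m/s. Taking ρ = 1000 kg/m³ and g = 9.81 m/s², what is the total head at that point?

h ≈ 207.24 m

Pressure head ψ = P/(ρg) = 399×1000 / (1000 × 9.81) = 40.67 m.
Velocity head = v²/(2g) = 5.86² / (2 × 9.81) = 1.750 m.
h = z + ψ + v²/(2g) = 164.82 + 40.67 + 1.750 = 207.24 m.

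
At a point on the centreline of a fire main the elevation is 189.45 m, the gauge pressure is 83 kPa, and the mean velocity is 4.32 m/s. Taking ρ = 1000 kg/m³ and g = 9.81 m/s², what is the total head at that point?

Pressure head ψ = P/(ρg) = 83×1000 / (1000 × 9.81) = 8.46 m.
Velocity head = v²/(2g) = 4.32² / (2 × 9.81) = 0.951 m.
h = z + ψ + v²/(2g) = 189.45 + 8.46 + 0.951 = 198.86 m.

h ≈ 198.86 m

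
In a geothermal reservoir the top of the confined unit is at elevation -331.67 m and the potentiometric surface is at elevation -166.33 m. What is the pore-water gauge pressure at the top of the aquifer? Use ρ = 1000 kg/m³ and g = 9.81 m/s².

Pressure head at the aquifer top: ψ = h − z = -166.33 − (-331.67) = 165.34 m.
P = ρgψ = 1000 × 9.81 × 165.34 = 1621985 Pa ≈ 1620 kPa.

P ≈ 1620 kPa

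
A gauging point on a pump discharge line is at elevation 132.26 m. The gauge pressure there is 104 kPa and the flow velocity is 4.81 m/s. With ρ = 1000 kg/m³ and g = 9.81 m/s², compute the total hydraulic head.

h ≈ 144.04 m

Pressure head ψ = P/(ρg) = 104×1000 / (1000 × 9.81) = 10.60 m.
Velocity head = v²/(2g) = 4.81² / (2 × 9.81) = 1.179 m.
h = z + ψ + v²/(2g) = 132.26 + 10.60 + 1.179 = 144.04 m.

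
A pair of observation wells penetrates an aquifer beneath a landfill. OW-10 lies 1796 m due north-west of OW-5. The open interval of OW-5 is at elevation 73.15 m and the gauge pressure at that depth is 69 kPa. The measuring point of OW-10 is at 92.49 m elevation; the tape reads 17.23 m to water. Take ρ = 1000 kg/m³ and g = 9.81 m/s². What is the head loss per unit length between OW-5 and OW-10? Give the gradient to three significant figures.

Pressure head at OW-5: ψ = P/(ρg) = 69×1000 / (1000 × 9.81) = 7.03 m.
Total head at OW-5: h = z + ψ = 73.15 + 7.03 = 80.18 m.
Total head at OW-10: h = 92.49 − 17.23 = 75.26 m.
Head difference: h(OW-5) − h(OW-10) = 80.18 − 75.26 = 4.92 m.
Hydraulic gradient: i = |Δh| / L = 4.92 / 1796 = 0.00274.

i ≈ 0.00274 m/m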